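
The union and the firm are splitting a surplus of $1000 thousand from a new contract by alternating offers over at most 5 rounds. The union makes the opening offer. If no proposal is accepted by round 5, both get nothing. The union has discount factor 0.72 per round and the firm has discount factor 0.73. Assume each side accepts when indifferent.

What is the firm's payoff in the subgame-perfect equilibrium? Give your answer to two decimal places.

311.83

Work backward from the last round.
Round 5 (the union proposes): rejection yields 0 for the firm; the union offers 0 and keeps 1000.
Round 4 (the firm proposes): the union can get 1000 next round, worth 0.72 × 1000 = 720 now, so the firm offers 720, keeping 280.
Round 3 (the union proposes): the firm can get 280 next round, worth 0.73 × 280 = 204.4 now; the union offers that and keeps 795.6.
Round 2 (the firm proposes): the union can get 795.6 next round, worth 0.72 × 795.6 = 572.832 now, so the firm offers 572.832, keeping 427.168.
Round 1 (the union proposes): the firm can get 427.168 next round, worth 0.73 × 427.168 = 311.83264 now. The union offers 311.83264 and keeps 1000 − 311.83264 = 688.16736.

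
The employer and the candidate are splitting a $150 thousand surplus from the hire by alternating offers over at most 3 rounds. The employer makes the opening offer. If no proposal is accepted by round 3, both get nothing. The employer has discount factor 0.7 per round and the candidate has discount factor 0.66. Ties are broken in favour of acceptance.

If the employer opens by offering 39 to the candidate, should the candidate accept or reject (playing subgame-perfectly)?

Accept

Work out the candidate's continuation value if the offer is rejected.
Round 3 (the employer proposes): the candidate will accept anything ≥ 0, so the employer offers 0 and keeps 150.
Round 2 (the candidate proposes): the employer can get 150 next round, worth 0.7 × 150 = 105 now, so the candidate offers 105, keeping 45.
So by rejecting in round 1, the candidate gets 45 next round, worth 0.66 × 45 = 29.7 now.
Offer 39 ≥ 29.7, so the candidate accepts.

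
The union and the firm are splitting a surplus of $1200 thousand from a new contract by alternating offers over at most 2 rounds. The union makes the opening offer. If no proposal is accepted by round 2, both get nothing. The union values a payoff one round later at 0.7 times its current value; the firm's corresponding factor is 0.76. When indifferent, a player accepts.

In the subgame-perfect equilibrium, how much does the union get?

288

Round 2 (the firm proposes): the union will accept anything ≥ 0, so the firm offers 0 and keeps 1200.
Round 1 (the union proposes): the firm can get 1200 next round, worth 0.76 × 1200 = 912 now; the union offers that and keeps 288.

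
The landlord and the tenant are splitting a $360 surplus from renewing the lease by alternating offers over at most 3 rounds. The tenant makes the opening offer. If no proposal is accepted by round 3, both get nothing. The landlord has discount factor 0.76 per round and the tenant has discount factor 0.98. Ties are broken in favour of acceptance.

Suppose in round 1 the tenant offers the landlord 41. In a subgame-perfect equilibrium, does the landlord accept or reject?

Accept

Work out the landlord's continuation value if the offer is rejected.
Round 3 (the tenant proposes): the landlord will accept anything ≥ 0, so the tenant offers 0 and keeps 360.
Round 2 (the landlord proposes): the tenant can get 360 next round, worth 0.98 × 360 = 352.8 now. The landlord offers 352.8 and keeps 360 − 352.8 = 7.2.
So by rejecting in round 1, the landlord gets 7.2 next round, worth 0.76 × 7.2 = 5.472 now.
Offer 41 ≥ 5.472, so the landlord accepts.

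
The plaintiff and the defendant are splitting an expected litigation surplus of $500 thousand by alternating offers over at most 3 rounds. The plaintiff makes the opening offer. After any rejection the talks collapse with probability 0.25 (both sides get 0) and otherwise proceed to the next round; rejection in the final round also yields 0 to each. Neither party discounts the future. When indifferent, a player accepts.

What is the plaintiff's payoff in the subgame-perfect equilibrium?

By backward induction:
Round 3 (the plaintiff proposes): the defendant will accept anything ≥ 0, so the plaintiff offers 0 and keeps 500.
Round 2 (the defendant proposes): rejecting gives the plaintiff an expected 0.75 × 500 = 375; the defendant offers that and keeps 125.
Round 1 (the plaintiff proposes): rejecting gives the defendant an expected 0.75 × 125 = 93.75. The plaintiff offers 93.75 and keeps 500 − 93.75 = 406.25.

406.25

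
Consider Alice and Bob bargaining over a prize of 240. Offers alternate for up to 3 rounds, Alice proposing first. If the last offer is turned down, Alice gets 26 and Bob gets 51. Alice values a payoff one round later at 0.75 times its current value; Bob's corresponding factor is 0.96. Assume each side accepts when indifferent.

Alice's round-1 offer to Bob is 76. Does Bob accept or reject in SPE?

Work out Bob's continuation value if the offer is rejected.
Round 3 (Alice proposes): Bob gets 51 if talks fail, so Alice offers 51 and keeps 189.
Round 2 (Bob proposes): Alice can get 189 next round, worth 0.75 × 189 = 141.75 now; Bob offers that and keeps 98.25.
So by rejecting in round 1, Bob gets 98.25 next round, worth 0.96 × 98.25 = 94.32 now.
Offer 76 < 94.32, so Bob rejects.

Reject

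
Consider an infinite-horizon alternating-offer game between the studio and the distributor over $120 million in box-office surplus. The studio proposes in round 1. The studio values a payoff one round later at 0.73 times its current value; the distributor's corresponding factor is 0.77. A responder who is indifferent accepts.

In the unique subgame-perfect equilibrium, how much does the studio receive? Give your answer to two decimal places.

In a stationary SPE each proposer offers the other exactly their discounted continuation value.
If the studio keeps x when proposing and the distributor keeps y when proposing, then x = 120 − 0.77y and y = 120 − 0.73x.
Solving: x = 120(1 − 0.77) / (1 − 0.73·0.77) = 27.6 / 0.4379 ≈ 63.0281.
The distributor gets 120 − 63.0281 ≈ 56.9719.

63.03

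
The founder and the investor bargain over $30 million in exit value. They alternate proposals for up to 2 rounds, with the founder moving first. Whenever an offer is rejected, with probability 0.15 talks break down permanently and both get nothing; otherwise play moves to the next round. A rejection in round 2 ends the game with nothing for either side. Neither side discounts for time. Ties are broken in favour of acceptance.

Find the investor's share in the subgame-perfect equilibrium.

25.5

By backward induction:
Round 2 (the investor proposes): the founder will accept anything ≥ 0, so the investor offers 0 and keeps 30.
Round 1 (the founder proposes): rejecting gives the investor an expected 0.85 × 30 = 25.5, so the founder offers 25.5, keeping 4.5.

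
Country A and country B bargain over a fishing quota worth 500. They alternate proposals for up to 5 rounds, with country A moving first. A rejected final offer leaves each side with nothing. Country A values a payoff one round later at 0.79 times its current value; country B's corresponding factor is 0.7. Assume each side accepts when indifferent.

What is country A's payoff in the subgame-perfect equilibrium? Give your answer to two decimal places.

Round 5 (country A proposes): country B will accept anything ≥ 0, so country A offers 0 and keeps 500.
Round 4 (country B proposes): country A can get 500 next round, worth 0.79 × 500 = 395 now. Country B offers 395 and keeps 500 − 395 = 105.
Round 3 (country A proposes): country B can get 105 next round, worth 0.7 × 105 = 73.5 now. Country A offers 73.5 and keeps 500 − 73.5 = 426.5.
Round 2 (country B proposes): country A can get 426.5 next round, worth 0.79 × 426.5 = 336.935 now, so country B offers 336.935, keeping 163.065.
Round 1 (country A proposes): country B can get 163.065 next round, worth 0.7 × 163.065 = 114.1455 now; country A offers that and keeps 385.8545.

385.85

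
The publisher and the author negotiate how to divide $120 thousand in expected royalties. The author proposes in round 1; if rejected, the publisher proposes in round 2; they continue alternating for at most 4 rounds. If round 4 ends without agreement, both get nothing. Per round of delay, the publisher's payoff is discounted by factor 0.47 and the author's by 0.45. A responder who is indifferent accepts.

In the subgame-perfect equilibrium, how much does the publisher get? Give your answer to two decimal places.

Work backward from the last round.
Round 4 (the publisher proposes): rejection yields 0 for the author; the publisher offers 0 and keeps 120.
Round 3 (the author proposes): the publisher can get 120 next round, worth 0.47 × 120 = 56.4 now; the author offers that and keeps 63.6.
Round 2 (the publisher proposes): the author can get 63.6 next round, worth 0.45 × 63.6 = 28.62 now, so the publisher offers 28.62, keeping 91.38.
Round 1 (the author proposes): the publisher can get 91.38 next round, worth 0.47 × 91.38 = 42.9486 now. The author offers 42.9486 and keeps 120 − 42.9486 = 77.0514.

42.95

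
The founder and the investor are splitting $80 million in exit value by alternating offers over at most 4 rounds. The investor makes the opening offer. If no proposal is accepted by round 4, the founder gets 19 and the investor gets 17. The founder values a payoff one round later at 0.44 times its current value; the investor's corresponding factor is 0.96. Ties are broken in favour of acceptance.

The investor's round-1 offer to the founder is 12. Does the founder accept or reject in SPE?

Reject

Work out the founder's continuation value if the offer is rejected.
Round 4 (the founder proposes): the investor gets 17 if talks fail, so the founder offers 17 and keeps 63.
Round 3 (the investor proposes): the founder can get 63 next round, worth 0.44 × 63 = 27.72 now; the investor offers that and keeps 52.28.
Round 2 (the founder proposes): the investor can get 52.28 next round, worth 0.96 × 52.28 = 50.1888 now, so the founder offers 50.1888, keeping 29.8112.
So by rejecting in round 1, the founder gets 29.8112 next round, worth 0.44 × 29.8112 = 13.116928 now.
Offer 12 < 13.116928, so the founder rejects.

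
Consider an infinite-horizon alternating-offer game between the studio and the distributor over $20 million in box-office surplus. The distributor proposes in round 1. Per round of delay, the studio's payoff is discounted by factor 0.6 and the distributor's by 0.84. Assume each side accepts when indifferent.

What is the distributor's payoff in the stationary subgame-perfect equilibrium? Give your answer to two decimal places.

When the distributor proposes, the studio accepts any offer worth at least 0.6 times what the studio would get by proposing next round; and vice versa.
This gives x = 20 − 0.6y and y = 20 − 0.84x, where x and y are each side's share when it proposes.
Hence (1 − 0.6·0.84)x = 20(1 − 0.6), i.e. 0.496·x = 8.
x ≈ 16.1290; the studio's share is 20 − x ≈ 3.8710.

16.13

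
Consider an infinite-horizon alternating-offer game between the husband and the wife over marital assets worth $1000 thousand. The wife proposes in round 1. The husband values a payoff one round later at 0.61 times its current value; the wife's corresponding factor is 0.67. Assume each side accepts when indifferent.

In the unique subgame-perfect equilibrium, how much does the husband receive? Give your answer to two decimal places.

When the wife proposes, the husband accepts any offer worth at least 0.61 times what the husband would get by proposing next round; and vice versa.
This gives x = 1000 − 0.61y and y = 1000 − 0.67x, where x and y are each side's share when it proposes.
Hence (1 − 0.61·0.67)x = 1000(1 − 0.61), i.e. 0.5913·x = 390.
x ≈ 659.5637; the husband's share is 1000 − x ≈ 340.4363.

340.44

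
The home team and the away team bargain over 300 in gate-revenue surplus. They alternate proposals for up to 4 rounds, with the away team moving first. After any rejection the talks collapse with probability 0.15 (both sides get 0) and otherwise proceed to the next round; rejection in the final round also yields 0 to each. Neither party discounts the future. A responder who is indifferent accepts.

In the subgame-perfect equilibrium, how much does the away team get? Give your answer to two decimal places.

Round 4 (the home team proposes): rejection yields 0 for the away team; the home team offers 0 and keeps 300.
Round 3 (the away team proposes): rejecting gives the home team an expected 0.85 × 300 = 255, so the away team offers 255, keeping 45.
Round 2 (the home team proposes): rejecting gives the away team an expected 0.85 × 45 = 38.25. The home team offers 38.25 and keeps 300 − 38.25 = 261.75.
Round 1 (the away team proposes): rejecting gives the home team an expected 0.85 × 261.75 = 222.4875, so the away team offers 222.4875, keeping 77.5125.

77.51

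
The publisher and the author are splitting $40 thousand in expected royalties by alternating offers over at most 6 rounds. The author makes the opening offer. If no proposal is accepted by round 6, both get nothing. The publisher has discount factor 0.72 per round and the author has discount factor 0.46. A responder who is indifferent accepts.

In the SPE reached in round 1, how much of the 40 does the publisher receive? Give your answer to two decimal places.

Round 6 (the publisher proposes): rejection yields 0 for the author; the publisher offers 0 and keeps 40.
Round 5 (the author proposes): the publisher can get 40 next round, worth 0.72 × 40 = 28.8 now; the author offers that and keeps 11.2.
Round 4 (the publisher proposes): the author can get 11.2 next round, worth 0.46 × 11.2 = 5.152 now. The publisher offers 5.152 and keeps 40 − 5.152 = 34.848.
Round 3 (the author proposes): the publisher can get 34.848 next round, worth 0.72 × 34.848 = 25.09056 now; the author offers that and keeps 14.90944.
Round 2 (the publisher proposes): the author can get 14.90944 next round, worth 0.46 × 14.90944 = 6.8583424 now. The publisher offers 6.8583424 and keeps 40 − 6.8583424 = 33.1416576.
Round 1 (the author proposes): the publisher can get 33.1416576 next round, worth 0.72 × 33.1416576 = 23.861993472 now. The author offers 23.861993472 and keeps 40 − 23.861993472 = 16.138006528.

23.86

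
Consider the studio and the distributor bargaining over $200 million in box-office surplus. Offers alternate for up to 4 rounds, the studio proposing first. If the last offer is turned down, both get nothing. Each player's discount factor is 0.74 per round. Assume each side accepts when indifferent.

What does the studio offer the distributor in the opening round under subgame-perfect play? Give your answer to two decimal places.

119.52

Round 4 (the distributor proposes): the studio will accept anything ≥ 0, so the distributor offers 0 and keeps 200.
Round 3 (the studio proposes): the distributor can get 200 next round, worth 0.74 × 200 = 148 now; the studio offers that and keeps 52.
Round 2 (the distributor proposes): the studio can get 52 next round, worth 0.74 × 52 = 38.48 now. The distributor offers 38.48 and keeps 200 − 38.48 = 161.52.
Round 1 (the studio proposes): the distributor can get 161.52 next round, worth 0.74 × 161.52 = 119.5248 now, so the studio offers 119.5248, keeping 80.4752.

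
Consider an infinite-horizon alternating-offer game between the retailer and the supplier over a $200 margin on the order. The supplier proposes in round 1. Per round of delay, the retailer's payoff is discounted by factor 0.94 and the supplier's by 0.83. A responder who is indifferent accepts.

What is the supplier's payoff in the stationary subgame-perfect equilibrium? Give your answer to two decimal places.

54.60

In a stationary SPE each proposer offers the other exactly their discounted continuation value.
If the supplier keeps x when proposing and the retailer keeps y when proposing, then x = 200 − 0.94y and y = 200 − 0.83x.
Solving: x = 200(1 − 0.94) / (1 − 0.83·0.94) = 12 / 0.2198 ≈ 54.5951.
The retailer gets 200 − 54.5951 ≈ 145.4049.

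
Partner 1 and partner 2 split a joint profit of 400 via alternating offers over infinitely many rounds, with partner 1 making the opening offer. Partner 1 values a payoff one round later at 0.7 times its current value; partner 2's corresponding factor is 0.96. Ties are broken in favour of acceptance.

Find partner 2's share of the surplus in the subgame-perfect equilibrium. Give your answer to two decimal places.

In a stationary SPE each proposer offers the other exactly their discounted continuation value.
If partner 1 keeps x when proposing and partner 2 keeps y when proposing, then x = 400 − 0.96y and y = 400 − 0.7x.
Solving: x = 400(1 − 0.96) / (1 − 0.7·0.96) = 16 / 0.328 ≈ 48.7805.
Partner 2 gets 400 − 48.7805 ≈ 351.2195.

351.22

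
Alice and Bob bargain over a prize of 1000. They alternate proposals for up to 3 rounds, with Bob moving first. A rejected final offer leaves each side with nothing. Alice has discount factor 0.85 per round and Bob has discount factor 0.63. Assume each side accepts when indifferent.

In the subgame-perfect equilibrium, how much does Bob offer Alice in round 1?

Round 3 (Bob proposes): Alice will accept anything ≥ 0, so Bob offers 0 and keeps 1000.
Round 2 (Alice proposes): Bob can get 1000 next round, worth 0.63 × 1000 = 630 now; Alice offers that and keeps 370.
Round 1 (Bob proposes): Alice can get 370 next round, worth 0.85 × 370 = 314.5 now; Bob offers that and keeps 685.5.

314.5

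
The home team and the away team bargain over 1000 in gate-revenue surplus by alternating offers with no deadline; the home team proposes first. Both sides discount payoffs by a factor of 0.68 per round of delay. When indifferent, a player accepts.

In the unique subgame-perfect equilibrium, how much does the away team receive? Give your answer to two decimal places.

404.76

Let x be the home team's share when the home team proposes and y be the away team's share when the away team proposes.
The away team accepts iff offered ≥ 0.68·y, so x = 1000 − 0.68y. Symmetrically y = 1000 − 0.68x.
Substituting: x = 1000 − 0.68(1000 − 0.68x), giving x(1 − 0.68·0.68) = 1000(1 − 0.68).
So x = 1000 × 0.32 / 0.5376 ≈ 595.2381, and the away team receives 1000 − x ≈ 404.7619.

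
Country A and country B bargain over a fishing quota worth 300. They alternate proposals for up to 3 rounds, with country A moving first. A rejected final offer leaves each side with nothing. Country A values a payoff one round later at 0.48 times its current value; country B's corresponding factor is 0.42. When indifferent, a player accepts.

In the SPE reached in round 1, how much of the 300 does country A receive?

By backward induction:
Round 3 (country A proposes): rejection yields 0 for country B; country A offers 0 and keeps 300.
Round 2 (country B proposes): country A can get 300 next round, worth 0.48 × 300 = 144 now. Country B offers 144 and keeps 300 − 144 = 156.
Round 1 (country A proposes): country B can get 156 next round, worth 0.42 × 156 = 65.52 now; country A offers that and keeps 234.48.

234.48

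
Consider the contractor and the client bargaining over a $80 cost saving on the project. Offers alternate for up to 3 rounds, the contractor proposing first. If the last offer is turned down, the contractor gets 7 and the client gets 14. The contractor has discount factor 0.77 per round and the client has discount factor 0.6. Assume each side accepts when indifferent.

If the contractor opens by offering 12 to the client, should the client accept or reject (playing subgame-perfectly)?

Reject

Round 3 (the contractor proposes): the client gets 14 if talks fail, so the contractor offers 14 and keeps 66.
Round 2 (the client proposes): the contractor can get 66 next round, worth 0.77 × 66 = 50.82 now. The client offers 50.82 and keeps 80 − 50.82 = 29.18.
So by rejecting in round 1, the client gets 29.18 next round, worth 0.6 × 29.18 = 17.508 now.
Offer 12 < 17.508, so the client rejects.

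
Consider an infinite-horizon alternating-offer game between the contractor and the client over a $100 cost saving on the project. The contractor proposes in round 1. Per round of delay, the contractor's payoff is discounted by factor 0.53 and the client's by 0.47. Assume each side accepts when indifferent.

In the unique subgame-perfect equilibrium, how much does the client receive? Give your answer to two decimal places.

29.42

In a stationary SPE each proposer offers the other exactly their discounted continuation value.
If the contractor keeps x when proposing and the client keeps y when proposing, then x = 100 − 0.47y and y = 100 − 0.53x.
Solving: x = 100(1 − 0.47) / (1 − 0.53·0.47) = 53 / 0.7509 ≈ 70.5820.
The client gets 100 − 70.5820 ≈ 29.4180.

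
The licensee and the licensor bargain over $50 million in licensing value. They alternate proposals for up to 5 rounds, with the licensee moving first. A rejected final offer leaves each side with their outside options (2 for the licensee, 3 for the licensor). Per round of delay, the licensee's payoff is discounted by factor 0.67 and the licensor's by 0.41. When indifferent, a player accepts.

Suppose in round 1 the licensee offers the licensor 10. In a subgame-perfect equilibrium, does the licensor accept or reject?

Round 5 (the licensee proposes): the licensor gets 3 if talks fail, so the licensee offers 3 and keeps 47.
Round 4 (the licensor proposes): the licensee can get 47 next round, worth 0.67 × 47 = 31.49 now, so the licensor offers 31.49, keeping 18.51.
Round 3 (the licensee proposes): the licensor can get 18.51 next round, worth 0.41 × 18.51 = 7.5891 now; the licensee offers that and keeps 42.4109.
Round 2 (the licensor proposes): the licensee can get 42.4109 next round, worth 0.67 × 42.4109 = 28.415303 now; the licensor offers that and keeps 21.584697.
So by rejecting in round 1, the licensor gets 21.584697 next round, worth 0.41 × 21.584697 = 8.84972577 now.
Offer 10 ≥ 8.84972577, so the licensor accepts.

Accept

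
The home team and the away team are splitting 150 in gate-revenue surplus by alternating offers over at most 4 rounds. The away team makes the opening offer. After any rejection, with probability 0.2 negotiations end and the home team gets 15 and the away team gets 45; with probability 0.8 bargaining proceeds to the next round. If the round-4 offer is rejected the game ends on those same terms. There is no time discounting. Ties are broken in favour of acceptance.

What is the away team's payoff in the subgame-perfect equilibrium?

Round 4 (the home team proposes): the away team gets 45 if talks fail, so the home team offers 45 and keeps 105.
Round 3 (the away team proposes): rejecting gives the home team an expected 0.8 × 105 + 0.2 × 15 = 87. The away team offers 87 and keeps 150 − 87 = 63.
Round 2 (the home team proposes): rejecting gives the away team an expected 0.8 × 63 + 0.2 × 45 = 59.4, so the home team offers 59.4, keeping 90.6.
Round 1 (the away team proposes): rejecting gives the home team an expected 0.8 × 90.6 + 0.2 × 15 = 75.48. The away team offers 75.48 and keeps 150 − 75.48 = 74.52.

74.52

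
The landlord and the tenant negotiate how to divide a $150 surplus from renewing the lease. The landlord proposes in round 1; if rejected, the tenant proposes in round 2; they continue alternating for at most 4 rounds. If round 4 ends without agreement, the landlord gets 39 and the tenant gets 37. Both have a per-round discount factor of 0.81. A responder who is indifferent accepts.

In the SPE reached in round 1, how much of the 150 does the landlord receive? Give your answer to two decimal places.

Round 4 (the tenant proposes): the landlord gets 39 if talks fail, so the tenant offers 39 and keeps 111.
Round 3 (the landlord proposes): the tenant can get 111 next round, worth 0.81 × 111 = 89.91 now, so the landlord offers 89.91, keeping 60.09.
Round 2 (the tenant proposes): the landlord can get 60.09 next round, worth 0.81 × 60.09 = 48.6729 now. The tenant offers 48.6729 and keeps 150 − 48.6729 = 101.3271.
Round 1 (the landlord proposes): the tenant can get 101.3271 next round, worth 0.81 × 101.3271 = 82.074951 now. The landlord offers 82.074951 and keeps 150 − 82.074951 = 67.925049.

67.93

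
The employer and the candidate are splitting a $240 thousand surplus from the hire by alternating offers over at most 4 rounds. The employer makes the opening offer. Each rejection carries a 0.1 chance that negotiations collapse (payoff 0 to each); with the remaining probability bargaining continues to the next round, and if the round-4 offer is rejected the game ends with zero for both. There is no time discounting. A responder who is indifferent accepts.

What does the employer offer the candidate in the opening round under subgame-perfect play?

196.56

By backward induction:
Round 4 (the candidate proposes): rejection yields 0 for the employer; the candidate offers 0 and keeps 240.
Round 3 (the employer proposes): rejecting gives the candidate an expected 0.9 × 240 = 216, so the employer offers 216, keeping 24.
Round 2 (the candidate proposes): rejecting gives the employer an expected 0.9 × 24 = 21.6. The candidate offers 21.6 and keeps 240 − 21.6 = 218.4.
Round 1 (the employer proposes): rejecting gives the candidate an expected 0.9 × 218.4 = 196.56. The employer offers 196.56 and keeps 240 − 196.56 = 43.44.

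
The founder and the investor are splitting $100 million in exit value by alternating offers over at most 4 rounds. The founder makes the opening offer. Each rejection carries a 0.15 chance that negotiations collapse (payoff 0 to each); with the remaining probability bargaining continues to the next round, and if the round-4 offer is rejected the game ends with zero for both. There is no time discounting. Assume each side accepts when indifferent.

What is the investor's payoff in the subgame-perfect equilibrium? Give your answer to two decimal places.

By backward induction:
Round 4 (the investor proposes): the founder will accept anything ≥ 0, so the investor offers 0 and keeps 100.
Round 3 (the founder proposes): rejecting gives the investor an expected 0.85 × 100 = 85; the founder offers that and keeps 15.
Round 2 (the investor proposes): rejecting gives the founder an expected 0.85 × 15 = 12.75. The investor offers 12.75 and keeps 100 − 12.75 = 87.25.
Round 1 (the founder proposes): rejecting gives the investor an expected 0.85 × 87.25 = 74.1625, so the founder offers 74.1625, keeping 25.8375.

74.16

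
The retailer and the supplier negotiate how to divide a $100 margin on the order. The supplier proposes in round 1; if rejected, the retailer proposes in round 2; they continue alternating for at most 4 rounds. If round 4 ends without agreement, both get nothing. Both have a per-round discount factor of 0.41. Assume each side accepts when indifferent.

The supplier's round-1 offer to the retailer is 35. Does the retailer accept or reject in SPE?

Round 4 (the retailer proposes): the supplier will accept anything ≥ 0, so the retailer offers 0 and keeps 100.
Round 3 (the supplier proposes): the retailer can get 100 next round, worth 0.41 × 100 = 41 now. The supplier offers 41 and keeps 100 − 41 = 59.
Round 2 (the retailer proposes): the supplier can get 59 next round, worth 0.41 × 59 = 24.19 now, so the retailer offers 24.19, keeping 75.81.
So by rejecting in round 1, the retailer gets 75.81 next round, worth 0.41 × 75.81 = 31.0821 now.
Offer 35 ≥ 31.0821, so the retailer accepts.

Accept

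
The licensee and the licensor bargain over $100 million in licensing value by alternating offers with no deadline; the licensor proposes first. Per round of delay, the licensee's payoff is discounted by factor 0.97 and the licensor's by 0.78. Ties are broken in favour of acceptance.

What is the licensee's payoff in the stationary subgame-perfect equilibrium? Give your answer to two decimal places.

87.67

When the licensor proposes, the licensee accepts any offer worth at least 0.97 times what the licensee would get by proposing next round; and vice versa.
This gives x = 100 − 0.97y and y = 100 − 0.78x, where x and y are each side's share when it proposes.
Hence (1 − 0.97·0.78)x = 100(1 − 0.97), i.e. 0.2434·x = 3.
x ≈ 12.3254; the licensee's share is 100 − x ≈ 87.6746.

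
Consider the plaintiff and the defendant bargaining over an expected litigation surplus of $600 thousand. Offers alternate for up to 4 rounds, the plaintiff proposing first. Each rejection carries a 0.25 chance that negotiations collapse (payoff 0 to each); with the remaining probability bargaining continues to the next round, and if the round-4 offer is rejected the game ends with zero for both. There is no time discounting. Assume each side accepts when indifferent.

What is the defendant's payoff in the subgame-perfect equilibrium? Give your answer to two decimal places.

By backward induction:
Round 4 (the defendant proposes): the plaintiff will accept anything ≥ 0, so the defendant offers 0 and keeps 600.
Round 3 (the plaintiff proposes): rejecting gives the defendant an expected 0.75 × 600 = 450, so the plaintiff offers 450, keeping 150.
Round 2 (the defendant proposes): rejecting gives the plaintiff an expected 0.75 × 150 = 112.5, so the defendant offers 112.5, keeping 487.5.
Round 1 (the plaintiff proposes): rejecting gives the defendant an expected 0.75 × 487.5 = 365.625; the plaintiff offers that and keeps 234.375.

365.63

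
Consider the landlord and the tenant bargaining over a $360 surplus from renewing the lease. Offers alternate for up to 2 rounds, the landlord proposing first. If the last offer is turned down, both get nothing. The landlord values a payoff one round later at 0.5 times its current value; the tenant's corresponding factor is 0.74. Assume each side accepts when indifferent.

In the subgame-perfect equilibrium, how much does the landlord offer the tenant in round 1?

266.4

Solve by backward induction from round 2.
Round 2 (the tenant proposes): rejection yields 0 for the landlord; the tenant offers 0 and keeps 360.
Round 1 (the landlord proposes): the tenant can get 360 next round, worth 0.74 × 360 = 266.4 now, so the landlord offers 266.4, keeping 93.6.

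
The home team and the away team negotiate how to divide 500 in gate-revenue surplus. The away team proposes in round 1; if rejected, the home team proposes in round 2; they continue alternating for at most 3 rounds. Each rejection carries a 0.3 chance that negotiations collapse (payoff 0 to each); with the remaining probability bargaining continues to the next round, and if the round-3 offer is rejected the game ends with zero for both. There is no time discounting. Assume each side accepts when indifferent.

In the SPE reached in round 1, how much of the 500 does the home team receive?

105

Round 3 (the away team proposes): rejection yields 0 for the home team; the away team offers 0 and keeps 500.
Round 2 (the home team proposes): rejecting gives the away team an expected 0.7 × 500 = 350. The home team offers 350 and keeps 500 − 350 = 150.
Round 1 (the away team proposes): rejecting gives the home team an expected 0.7 × 150 = 105; the away team offers that and keeps 395.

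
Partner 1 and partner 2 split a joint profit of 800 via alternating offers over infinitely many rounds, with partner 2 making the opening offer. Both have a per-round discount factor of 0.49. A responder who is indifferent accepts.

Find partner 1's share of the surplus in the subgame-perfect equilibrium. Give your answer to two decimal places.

263.09

In a stationary SPE each proposer offers the other exactly their discounted continuation value.
If partner 2 keeps x when proposing and partner 1 keeps y when proposing, then x = 800 − 0.49y and y = 800 − 0.49x.
Solving: x = 800(1 − 0.49) / (1 − 0.49·0.49) = 408 / 0.7599 ≈ 536.9128.
Partner 1 gets 800 − 536.9128 ≈ 263.0872.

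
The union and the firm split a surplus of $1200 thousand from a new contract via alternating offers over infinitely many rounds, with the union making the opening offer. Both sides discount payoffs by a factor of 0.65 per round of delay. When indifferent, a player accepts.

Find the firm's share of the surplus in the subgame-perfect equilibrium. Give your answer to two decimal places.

Let x be the union's share when the union proposes and y be the firm's share when the firm proposes.
The firm accepts iff offered ≥ 0.65·y, so x = 1200 − 0.65y. Symmetrically y = 1200 − 0.65x.
Substituting: x = 1200 − 0.65(1200 − 0.65x), giving x(1 − 0.65·0.65) = 1200(1 − 0.65).
So x = 1200 × 0.35 / 0.5775 ≈ 727.2727, and the firm receives 1200 − x ≈ 472.7273.

472.73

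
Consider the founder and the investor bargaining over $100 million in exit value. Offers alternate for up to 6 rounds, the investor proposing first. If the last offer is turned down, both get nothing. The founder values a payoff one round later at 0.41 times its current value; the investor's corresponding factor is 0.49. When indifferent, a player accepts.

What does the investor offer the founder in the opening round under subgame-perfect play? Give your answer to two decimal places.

26.77

Round 6 (the founder proposes): rejection yields 0 for the investor; the founder offers 0 and keeps 100.
Round 5 (the investor proposes): the founder can get 100 next round, worth 0.41 × 100 = 41 now. The investor offers 41 and keeps 100 − 41 = 59.
Round 4 (the founder proposes): the investor can get 59 next round, worth 0.49 × 59 = 28.91 now. The founder offers 28.91 and keeps 100 − 28.91 = 71.09.
Round 3 (the investor proposes): the founder can get 71.09 next round, worth 0.41 × 71.09 = 29.1469 now, so the investor offers 29.1469, keeping 70.8531.
Round 2 (the founder proposes): the investor can get 70.8531 next round, worth 0.49 × 70.8531 = 34.718019 now. The founder offers 34.718019 and keeps 100 − 34.718019 = 65.281981.
Round 1 (the investor proposes): the founder can get 65.281981 next round, worth 0.41 × 65.281981 = 26.76561221 now; the investor offers that and keeps 73.23438779.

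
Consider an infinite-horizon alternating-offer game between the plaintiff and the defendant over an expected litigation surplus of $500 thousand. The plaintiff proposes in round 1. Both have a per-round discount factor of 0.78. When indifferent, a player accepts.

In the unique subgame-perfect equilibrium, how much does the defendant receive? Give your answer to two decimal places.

When the plaintiff proposes, the defendant accepts any offer worth at least 0.78 times what the defendant would get by proposing next round; and vice versa.
This gives x = 500 − 0.78y and y = 500 − 0.78x, where x and y are each side's share when it proposes.
Hence (1 − 0.78·0.78)x = 500(1 − 0.78), i.e. 0.3916·x = 110.
x ≈ 280.8989; the defendant's share is 500 − x ≈ 219.1011.

219.10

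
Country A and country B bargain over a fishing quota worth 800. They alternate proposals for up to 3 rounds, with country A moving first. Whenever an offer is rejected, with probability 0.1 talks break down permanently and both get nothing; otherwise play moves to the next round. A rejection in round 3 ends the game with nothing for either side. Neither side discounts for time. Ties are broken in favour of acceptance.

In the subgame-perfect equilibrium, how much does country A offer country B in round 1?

Round 3 (country A proposes): rejection yields 0 for country B; country A offers 0 and keeps 800.
Round 2 (country B proposes): rejecting gives country A an expected 0.9 × 800 = 720; country B offers that and keeps 80.
Round 1 (country A proposes): rejecting gives country B an expected 0.9 × 80 = 72; country A offers that and keeps 728.

72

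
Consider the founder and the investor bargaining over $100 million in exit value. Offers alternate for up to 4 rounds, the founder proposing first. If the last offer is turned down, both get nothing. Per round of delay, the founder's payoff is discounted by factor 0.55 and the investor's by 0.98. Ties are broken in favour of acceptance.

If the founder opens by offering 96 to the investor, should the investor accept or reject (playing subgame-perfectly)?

Round 4 (the investor proposes): rejection yields 0 for the founder; the investor offers 0 and keeps 100.
Round 3 (the founder proposes): the investor can get 100 next round, worth 0.98 × 100 = 98 now, so the founder offers 98, keeping 2.
Round 2 (the investor proposes): the founder can get 2 next round, worth 0.55 × 2 = 1.1 now, so the investor offers 1.1, keeping 98.9.
So by rejecting in round 1, the investor gets 98.9 next round, worth 0.98 × 98.9 = 96.922 now.
Offer 96 < 96.922, so the investor rejects.

Reject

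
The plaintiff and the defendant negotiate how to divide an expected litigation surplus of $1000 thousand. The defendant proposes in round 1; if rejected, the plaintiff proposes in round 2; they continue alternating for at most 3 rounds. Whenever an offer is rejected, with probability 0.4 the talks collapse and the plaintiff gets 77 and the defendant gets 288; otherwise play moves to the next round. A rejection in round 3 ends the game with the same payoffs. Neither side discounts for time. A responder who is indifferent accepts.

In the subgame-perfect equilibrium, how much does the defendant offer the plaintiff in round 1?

By backward induction:
Round 3 (the defendant proposes): the plaintiff gets 77 if talks fail, so the defendant offers 77 and keeps 923.
Round 2 (the plaintiff proposes): rejecting gives the defendant an expected 0.6 × 923 + 0.4 × 288 = 669. The plaintiff offers 669 and keeps 1000 − 669 = 331.
Round 1 (the defendant proposes): rejecting gives the plaintiff an expected 0.6 × 331 + 0.4 × 77 = 229.4. The defendant offers 229.4 and keeps 1000 − 229.4 = 770.6.

229.4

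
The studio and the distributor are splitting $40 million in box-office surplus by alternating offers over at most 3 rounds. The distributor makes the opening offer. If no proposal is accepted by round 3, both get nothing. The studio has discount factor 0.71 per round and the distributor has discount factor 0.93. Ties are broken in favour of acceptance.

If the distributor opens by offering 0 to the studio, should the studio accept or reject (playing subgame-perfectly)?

Round 3 (the distributor proposes): the studio will accept anything ≥ 0, so the distributor offers 0 and keeps 40.
Round 2 (the studio proposes): the distributor can get 40 next round, worth 0.93 × 40 = 37.2 now, so the studio offers 37.2, keeping 2.8.
So by rejecting in round 1, the studio gets 2.8 next round, worth 0.71 × 2.8 = 1.988 now.
Offer 0 < 1.988, so the studio rejects.

Reject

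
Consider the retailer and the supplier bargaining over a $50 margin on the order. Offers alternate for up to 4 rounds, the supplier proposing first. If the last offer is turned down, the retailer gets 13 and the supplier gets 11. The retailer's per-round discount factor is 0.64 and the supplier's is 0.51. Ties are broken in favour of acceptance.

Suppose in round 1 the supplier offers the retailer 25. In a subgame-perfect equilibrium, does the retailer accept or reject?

Accept

Round 4 (the retailer proposes): the supplier gets 11 if talks fail, so the retailer offers 11 and keeps 39.
Round 3 (the supplier proposes): the retailer can get 39 next round, worth 0.64 × 39 = 24.96 now, so the supplier offers 24.96, keeping 25.04.
Round 2 (the retailer proposes): the supplier can get 25.04 next round, worth 0.51 × 25.04 = 12.7704 now; the retailer offers that and keeps 37.2296.
So by rejecting in round 1, the retailer gets 37.2296 next round, worth 0.64 × 37.2296 = 23.826944 now.
Offer 25 ≥ 23.826944, so the retailer accepts.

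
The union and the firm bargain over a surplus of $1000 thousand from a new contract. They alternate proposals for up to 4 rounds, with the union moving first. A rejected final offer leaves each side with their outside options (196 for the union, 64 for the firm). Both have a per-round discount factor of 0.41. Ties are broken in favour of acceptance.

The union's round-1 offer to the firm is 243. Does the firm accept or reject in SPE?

Reject

Round 4 (the firm proposes): the union gets 196 if talks fail, so the firm offers 196 and keeps 804.
Round 3 (the union proposes): the firm can get 804 next round, worth 0.41 × 804 = 329.64 now; the union offers that and keeps 670.36.
Round 2 (the firm proposes): the union can get 670.36 next round, worth 0.41 × 670.36 = 274.8476 now. The firm offers 274.8476 and keeps 1000 − 274.8476 = 725.1524.
So by rejecting in round 1, the firm gets 725.1524 next round, worth 0.41 × 725.1524 = 297.312484 now.
Offer 243 < 297.312484, so the firm rejects.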